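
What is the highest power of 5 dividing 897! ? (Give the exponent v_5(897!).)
v_5(897!) = 222

Legendre's formula: v_p(n!) = Σ_{k ≥ 1} ⌊n / p^k⌋. For p = 5, n = 897, the terms are:
  ⌊897/5^1⌋ = ⌊897/5⌋ = 179
  ⌊897/5^2⌋ = ⌊897/25⌋ = 35
  ⌊897/5^3⌋ = ⌊897/125⌋ = 7
  ⌊897/5^4⌋ = ⌊897/625⌋ = 1
(the next term ⌊897/5^5⌋ = 0, terminating the sum). Summing: v_5(897!) = 179 + 35 + 7 + 1 = 222.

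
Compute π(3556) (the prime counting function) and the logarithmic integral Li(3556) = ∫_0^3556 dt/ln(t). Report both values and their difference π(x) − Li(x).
π(3556) = 497;  Li(3556) ≈ 511.46;  π(x) − Li(x) ≈ -14.46.

Direct count of primes ≤ 3556 gives π(3556) = 497. Numerical evaluation of the logarithmic integral gives Li(3556) ≈ 511.46. The difference π(x) − Li(x) ≈ -14.46 is typically negative for small/moderate x (Li(x) overestimates), though Littlewood's theorem shows this sign changes infinitely often.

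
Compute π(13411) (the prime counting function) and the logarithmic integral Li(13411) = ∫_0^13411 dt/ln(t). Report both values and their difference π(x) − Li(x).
π(13411) = 1590;  Li(13411) ≈ 1610.42;  π(x) − Li(x) ≈ -20.42.

Direct count of primes ≤ 13411 gives π(13411) = 1590. Numerical evaluation of the logarithmic integral gives Li(13411) ≈ 1610.42. The difference π(x) − Li(x) ≈ -20.42 is typically negative for small/moderate x (Li(x) overestimates), though Littlewood's theorem shows this sign changes infinitely often.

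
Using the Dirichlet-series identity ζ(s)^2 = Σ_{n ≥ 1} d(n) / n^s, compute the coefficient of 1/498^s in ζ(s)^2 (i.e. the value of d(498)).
d(498) = 8

ζ(s)^2 = (Σ 1/m^s)(Σ 1/k^s). The coefficient of 1/n^s in the product is the number of ordered pairs (m, k) with mk = n, which equals d(n). For n = 498, divisors are [1, 2, 3, 6, 83, 166, 249, 498], so d(498) = 8.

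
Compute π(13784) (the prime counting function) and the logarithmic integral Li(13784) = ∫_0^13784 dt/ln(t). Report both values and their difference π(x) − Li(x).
π(13784) = 1630;  Li(13784) ≈ 1649.62;  π(x) − Li(x) ≈ -19.62.

Direct count of primes ≤ 13784 gives π(13784) = 1630. Numerical evaluation of the logarithmic integral gives Li(13784) ≈ 1649.62. The difference π(x) − Li(x) ≈ -19.62 is typically negative for small/moderate x (Li(x) overestimates), though Littlewood's theorem shows this sign changes infinitely often.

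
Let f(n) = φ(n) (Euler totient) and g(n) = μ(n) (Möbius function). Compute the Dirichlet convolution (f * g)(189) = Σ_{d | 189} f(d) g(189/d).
(φ * μ)(189) = 60

Divisors of 189: [1, 3, 7, 9, 21, 27, 63, 189]. For each d | 189:
  d = 1: φ(1) · μ(189/1) = 1 · 0 = 0
  d = 3: φ(3) · μ(189/3) = 2 · 0 = 0
  d = 7: φ(7) · μ(189/7) = 6 · 0 = 0
  d = 9: φ(9) · μ(189/9) = 6 · 1 = 6
  d = 21: φ(21) · μ(189/21) = 12 · 0 = 0
  d = 27: φ(27) · μ(189/27) = 18 · -1 = -18
  d = 63: φ(63) · μ(189/63) = 36 · -1 = -36
  d = 189: φ(189) · μ(189/189) = 108 · 1 = 108
Summing: (φ * μ)(189) = 0 + 0 + 0 + 6 + 0 + -18 + -36 + 108 = 60.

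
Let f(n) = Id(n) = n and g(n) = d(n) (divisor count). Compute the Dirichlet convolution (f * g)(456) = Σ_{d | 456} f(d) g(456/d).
(Id * d)(456) = 2730

Divisors of 456: [1, 2, 3, 4, 6, 8, 12, 19, 24, 38, 57, 76, 114, 152, 228, 456]. For each d | 456:
  d = 1: Id(1) · d(456/1) = 1 · 16 = 16
  d = 2: Id(2) · d(456/2) = 2 · 12 = 24
  d = 3: Id(3) · d(456/3) = 3 · 8 = 24
  d = 4: Id(4) · d(456/4) = 4 · 8 = 32
  d = 6: Id(6) · d(456/6) = 6 · 6 = 36
  d = 8: Id(8) · d(456/8) = 8 · 4 = 32
  d = 12: Id(12) · d(456/12) = 12 · 4 = 48
  d = 19: Id(19) · d(456/19) = 19 · 8 = 152
  d = 24: Id(24) · d(456/24) = 24 · 2 = 48
  d = 38: Id(38) · d(456/38) = 38 · 6 = 228
  d = 57: Id(57) · d(456/57) = 57 · 4 = 228
  d = 76: Id(76) · d(456/76) = 76 · 4 = 304
  d = 114: Id(114) · d(456/114) = 114 · 3 = 342
  d = 152: Id(152) · d(456/152) = 152 · 2 = 304
  d = 228: Id(228) · d(456/228) = 228 · 2 = 456
  d = 456: Id(456) · d(456/456) = 456 · 1 = 456
Summing: (Id * d)(456) = 16 + 24 + 24 + 32 + 36 + 32 + 48 + 152 + 48 + 228 + 228 + 304 + 342 + 304 + 456 + 456 = 2730.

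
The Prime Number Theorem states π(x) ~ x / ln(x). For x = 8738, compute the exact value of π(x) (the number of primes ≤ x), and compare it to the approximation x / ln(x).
π(8738) = 1089;  x/ln(x) ≈ 962.82;  relative error ≈ 11.59%.

Directly count primes up to 8738: π(8738) = 1089. The PNT approximation gives 8738/ln(8738) ≈ 8738/9.07544 ≈ 962.82. Relative error (π(x) − x/ln(x)) / π(x) ≈ 11.59%; the approximation is known to undercount slightly (Li(x) is a better estimate).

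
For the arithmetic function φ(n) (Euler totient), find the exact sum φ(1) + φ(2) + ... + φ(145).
Σ_{n ≤ 145} φ(n) = 6442

Compute φ(n) for each 1 ≤ n ≤ 145: φ(1) = 1, φ(2) = 1, φ(3) = 2, φ(4) = 2, φ(5) = 4, φ(6) = 2, φ(7) = 6, φ(8) = 4, φ(9) = 6, φ(10) = 4, φ(11) = 10, φ(12) = 4, φ(13) = 12, φ(14) = 6, φ(15) = 8, φ(16) = 8, φ(17) = 16, φ(18) = 6, φ(19) = 18, φ(20) = 8, φ(21) = 12, φ(22) = 10, φ(23) = 22, φ(24) = 8, φ(25) = 20, φ(26) = 12, φ(27) = 18, φ(28) = 12, φ(29) = 28, φ(30) = 8, φ(31) = 30, φ(32) = 16, φ(33) = 20, φ(34) = 16, φ(35) = 24, φ(36) = 12, φ(37) = 36, φ(38) = 18, φ(39) = 24, φ(40) = 16, φ(41) = 40, φ(42) = 12, φ(43) = 42, φ(44) = 20, φ(45) = 24, φ(46) = 22, φ(47) = 46, φ(48) = 16, φ(49) = 42, φ(50) = 20, φ(51) = 32, φ(52) = 24, φ(53) = 52, φ(54) = 18, φ(55) = 40, φ(56) = 24, φ(57) = 36, φ(58) = 28, φ(59) = 58, φ(60) = 16, φ(61) = 60, φ(62) = 30, φ(63) = 36, φ(64) = 32, φ(65) = 48, φ(66) = 20, φ(67) = 66, φ(68) = 32, φ(69) = 44, φ(70) = 24, φ(71) = 70, φ(72) = 24, φ(73) = 72, φ(74) = 36, φ(75) = 40, φ(76) = 36, φ(77) = 60, φ(78) = 24, φ(79) = 78, φ(80) = 32, φ(81) = 54, φ(82) = 40, φ(83) = 82, φ(84) = 24, φ(85) = 64, φ(86) = 42, φ(87) = 56, φ(88) = 40, φ(89) = 88, φ(90) = 24, φ(91) = 72, φ(92) = 44, φ(93) = 60, φ(94) = 46, φ(95) = 72, φ(96) = 32, φ(97) = 96, φ(98) = 42, φ(99) = 60, φ(100) = 40, φ(101) = 100, φ(102) = 32, φ(103) = 102, φ(104) = 48, φ(105) = 48, φ(106) = 52, φ(107) = 106, φ(108) = 36, φ(109) = 108, φ(110) = 40, φ(111) = 72, φ(112) = 48, φ(113) = 112, φ(114) = 36, φ(115) = 88, φ(116) = 56, φ(117) = 72, φ(118) = 58, φ(119) = 96, φ(120) = 32, φ(121) = 110, φ(122) = 60, φ(123) = 80, φ(124) = 60, φ(125) = 100, φ(126) = 36, φ(127) = 126, φ(128) = 64, φ(129) = 84, φ(130) = 48, φ(131) = 130, φ(132) = 40, φ(133) = 108, φ(134) = 66, φ(135) = 72, φ(136) = 64, φ(137) = 136, φ(138) = 44, φ(139) = 138, φ(140) = 48, φ(141) = 92, φ(142) = 70, φ(143) = 120, φ(144) = 48, φ(145) = 112. Summing all 145 values: 6442. (Average order: Σ_{n ≤ x} φ(n) ~ (3/π²) x². For x = 145, (3/π²)·145² ≈ 6390.83.)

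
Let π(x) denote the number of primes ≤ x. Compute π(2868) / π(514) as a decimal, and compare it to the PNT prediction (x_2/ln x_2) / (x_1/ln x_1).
π(2868)/π(514) = 416/97 ≈ 4.2887;  PNT prediction ≈ 4.3749.

π(514) = 97 and π(2868) = 416, so π(2868)/π(514) ≈ 4.2887. The PNT-predicted ratio is (2868/ln(2868)) / (514/ln(514)) ≈ 4.3749. The two agree to within a few percent, as expected.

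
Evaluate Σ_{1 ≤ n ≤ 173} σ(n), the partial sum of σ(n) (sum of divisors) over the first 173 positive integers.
Σ_{n ≤ 173} σ(n) = 24604

Compute σ(n) for each 1 ≤ n ≤ 173: σ(1) = 1, σ(2) = 3, σ(3) = 4, σ(4) = 7, σ(5) = 6, σ(6) = 12, σ(7) = 8, σ(8) = 15, σ(9) = 13, σ(10) = 18, σ(11) = 12, σ(12) = 28, σ(13) = 14, σ(14) = 24, σ(15) = 24, σ(16) = 31, σ(17) = 18, σ(18) = 39, σ(19) = 20, σ(20) = 42, σ(21) = 32, σ(22) = 36, σ(23) = 24, σ(24) = 60, σ(25) = 31, σ(26) = 42, σ(27) = 40, σ(28) = 56, σ(29) = 30, σ(30) = 72, σ(31) = 32, σ(32) = 63, σ(33) = 48, σ(34) = 54, σ(35) = 48, σ(36) = 91, σ(37) = 38, σ(38) = 60, σ(39) = 56, σ(40) = 90, σ(41) = 42, σ(42) = 96, σ(43) = 44, σ(44) = 84, σ(45) = 78, σ(46) = 72, σ(47) = 48, σ(48) = 124, σ(49) = 57, σ(50) = 93, σ(51) = 72, σ(52) = 98, σ(53) = 54, σ(54) = 120, σ(55) = 72, σ(56) = 120, σ(57) = 80, σ(58) = 90, σ(59) = 60, σ(60) = 168, σ(61) = 62, σ(62) = 96, σ(63) = 104, σ(64) = 127, σ(65) = 84, σ(66) = 144, σ(67) = 68, σ(68) = 126, σ(69) = 96, σ(70) = 144, σ(71) = 72, σ(72) = 195, σ(73) = 74, σ(74) = 114, σ(75) = 124, σ(76) = 140, σ(77) = 96, σ(78) = 168, σ(79) = 80, σ(80) = 186, σ(81) = 121, σ(82) = 126, σ(83) = 84, σ(84) = 224, σ(85) = 108, σ(86) = 132, σ(87) = 120, σ(88) = 180, σ(89) = 90, σ(90) = 234, σ(91) = 112, σ(92) = 168, σ(93) = 128, σ(94) = 144, σ(95) = 120, σ(96) = 252, σ(97) = 98, σ(98) = 171, σ(99) = 156, σ(100) = 217, σ(101) = 102, σ(102) = 216, σ(103) = 104, σ(104) = 210, σ(105) = 192, σ(106) = 162, σ(107) = 108, σ(108) = 280, σ(109) = 110, σ(110) = 216, σ(111) = 152, σ(112) = 248, σ(113) = 114, σ(114) = 240, σ(115) = 144, σ(116) = 210, σ(117) = 182, σ(118) = 180, σ(119) = 144, σ(120) = 360, σ(121) = 133, σ(122) = 186, σ(123) = 168, σ(124) = 224, σ(125) = 156, σ(126) = 312, σ(127) = 128, σ(128) = 255, σ(129) = 176, σ(130) = 252, σ(131) = 132, σ(132) = 336, σ(133) = 160, σ(134) = 204, σ(135) = 240, σ(136) = 270, σ(137) = 138, σ(138) = 288, σ(139) = 140, σ(140) = 336, σ(141) = 192, σ(142) = 216, σ(143) = 168, σ(144) = 403, σ(145) = 180, σ(146) = 222, σ(147) = 228, σ(148) = 266, σ(149) = 150, σ(150) = 372, σ(151) = 152, σ(152) = 300, σ(153) = 234, σ(154) = 288, σ(155) = 192, σ(156) = 392, σ(157) = 158, σ(158) = 240, σ(159) = 216, σ(160) = 378, σ(161) = 192, σ(162) = 363, σ(163) = 164, σ(164) = 294, σ(165) = 288, σ(166) = 252, σ(167) = 168, σ(168) = 480, σ(169) = 183, σ(170) = 324, σ(171) = 260, σ(172) = 308, σ(173) = 174. Summing all 173 values: 24604. (Average order: Σ_{n ≤ x} σ(n) ~ (π²/12) x². For x = 173, (π²/12)·173² ≈ 24615.62.)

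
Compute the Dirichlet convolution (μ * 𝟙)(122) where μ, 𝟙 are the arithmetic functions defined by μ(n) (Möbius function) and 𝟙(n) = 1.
(μ * 𝟙)(122) = 0

Divisors of 122: [1, 2, 61, 122]. For each d | 122:
  d = 1: μ(1) · 𝟙(122/1) = 1 · 1 = 1
  d = 2: μ(2) · 𝟙(122/2) = -1 · 1 = -1
  d = 61: μ(61) · 𝟙(122/61) = -1 · 1 = -1
  d = 122: μ(122) · 𝟙(122/122) = 1 · 1 = 1
Summing: (μ * 𝟙)(122) = 1 + -1 + -1 + 1 = 0.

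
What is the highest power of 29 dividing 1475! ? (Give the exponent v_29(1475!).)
v_29(1475!) = 51

Legendre's formula: v_p(n!) = Σ_{k ≥ 1} ⌊n / p^k⌋. For p = 29, n = 1475, the terms are:
  ⌊1475/29^1⌋ = ⌊1475/29⌋ = 50
  ⌊1475/29^2⌋ = ⌊1475/841⌋ = 1
(the next term ⌊1475/29^3⌋ = 0, terminating the sum). Summing: v_29(1475!) = 50 + 1 = 51.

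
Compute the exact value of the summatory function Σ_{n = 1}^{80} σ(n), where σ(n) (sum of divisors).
Σ_{n ≤ 80} σ(n) = 5314

Compute σ(n) for each 1 ≤ n ≤ 80: σ(1) = 1, σ(2) = 3, σ(3) = 4, σ(4) = 7, σ(5) = 6, σ(6) = 12, σ(7) = 8, σ(8) = 15, σ(9) = 13, σ(10) = 18, σ(11) = 12, σ(12) = 28, σ(13) = 14, σ(14) = 24, σ(15) = 24, σ(16) = 31, σ(17) = 18, σ(18) = 39, σ(19) = 20, σ(20) = 42, σ(21) = 32, σ(22) = 36, σ(23) = 24, σ(24) = 60, σ(25) = 31, σ(26) = 42, σ(27) = 40, σ(28) = 56, σ(29) = 30, σ(30) = 72, σ(31) = 32, σ(32) = 63, σ(33) = 48, σ(34) = 54, σ(35) = 48, σ(36) = 91, σ(37) = 38, σ(38) = 60, σ(39) = 56, σ(40) = 90, σ(41) = 42, σ(42) = 96, σ(43) = 44, σ(44) = 84, σ(45) = 78, σ(46) = 72, σ(47) = 48, σ(48) = 124, σ(49) = 57, σ(50) = 93, σ(51) = 72, σ(52) = 98, σ(53) = 54, σ(54) = 120, σ(55) = 72, σ(56) = 120, σ(57) = 80, σ(58) = 90, σ(59) = 60, σ(60) = 168, σ(61) = 62, σ(62) = 96, σ(63) = 104, σ(64) = 127, σ(65) = 84, σ(66) = 144, σ(67) = 68, σ(68) = 126, σ(69) = 96, σ(70) = 144, σ(71) = 72, σ(72) = 195, σ(73) = 74, σ(74) = 114, σ(75) = 124, σ(76) = 140, σ(77) = 96, σ(78) = 168, σ(79) = 80, σ(80) = 186. Summing all 80 values: 5314. (Average order: Σ_{n ≤ x} σ(n) ~ (π²/12) x². For x = 80, (π²/12)·80² ≈ 5263.79.)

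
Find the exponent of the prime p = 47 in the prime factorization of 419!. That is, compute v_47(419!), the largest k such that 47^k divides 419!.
v_47(419!) = 8

Legendre's formula: v_p(n!) = Σ_{k ≥ 1} ⌊n / p^k⌋. For p = 47, n = 419, the terms are:
  ⌊419/47^1⌋ = ⌊419/47⌋ = 8
(the next term ⌊419/47^2⌋ = 0, terminating the sum). Summing: v_47(419!) = 8 = 8.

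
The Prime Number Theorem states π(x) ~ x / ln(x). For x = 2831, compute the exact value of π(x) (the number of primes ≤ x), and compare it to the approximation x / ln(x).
π(2831) = 410;  x/ln(x) ≈ 356.17;  relative error ≈ 13.13%.

Directly count primes up to 2831: π(2831) = 410. The PNT approximation gives 2831/ln(2831) ≈ 2831/7.94839 ≈ 356.17. Relative error (π(x) − x/ln(x)) / π(x) ≈ 13.13%; the approximation is known to undercount slightly (Li(x) is a better estimate).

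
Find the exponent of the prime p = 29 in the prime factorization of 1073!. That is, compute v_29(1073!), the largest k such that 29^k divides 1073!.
v_29(1073!) = 38

Legendre's formula: v_p(n!) = Σ_{k ≥ 1} ⌊n / p^k⌋. For p = 29, n = 1073, the terms are:
  ⌊1073/29^1⌋ = ⌊1073/29⌋ = 37
  ⌊1073/29^2⌋ = ⌊1073/841⌋ = 1
(the next term ⌊1073/29^3⌋ = 0, terminating the sum). Summing: v_29(1073!) = 37 + 1 = 38.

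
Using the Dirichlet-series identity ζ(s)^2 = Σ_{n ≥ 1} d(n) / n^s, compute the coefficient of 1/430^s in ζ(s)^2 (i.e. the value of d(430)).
d(430) = 8

ζ(s)^2 = (Σ 1/m^s)(Σ 1/k^s). The coefficient of 1/n^s in the product is the number of ordered pairs (m, k) with mk = n, which equals d(n). For n = 430, divisors are [1, 2, 5, 10, 43, 86, 215, 430], so d(430) = 8.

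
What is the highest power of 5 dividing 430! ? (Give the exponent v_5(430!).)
v_5(430!) = 106

Legendre's formula: v_p(n!) = Σ_{k ≥ 1} ⌊n / p^k⌋. For p = 5, n = 430, the terms are:
  ⌊430/5^1⌋ = ⌊430/5⌋ = 86
  ⌊430/5^2⌋ = ⌊430/25⌋ = 17
  ⌊430/5^3⌋ = ⌊430/125⌋ = 3
(the next term ⌊430/5^4⌋ = 0, terminating the sum). Summing: v_5(430!) = 86 + 17 + 3 = 106.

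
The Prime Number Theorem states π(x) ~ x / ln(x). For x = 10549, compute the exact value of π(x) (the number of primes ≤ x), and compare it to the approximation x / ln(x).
π(10549) = 1288;  x/ln(x) ≈ 1138.74;  relative error ≈ 11.59%.

Directly count primes up to 10549: π(10549) = 1288. The PNT approximation gives 10549/ln(10549) ≈ 10549/9.26379 ≈ 1138.74. Relative error (π(x) − x/ln(x)) / π(x) ≈ 11.59%; the approximation is known to undercount slightly (Li(x) is a better estimate).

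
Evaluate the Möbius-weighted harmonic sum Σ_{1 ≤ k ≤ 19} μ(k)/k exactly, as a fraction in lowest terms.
Σ μ(k)/k = -81988/1616615

Values of μ(k) for 1 ≤ k ≤ 19: μ(1) = 1, μ(2) = -1, μ(3) = -1, μ(5) = -1, μ(6) = 1, μ(7) = -1, μ(10) = 1, μ(11) = -1, μ(13) = -1, μ(14) = 1, μ(15) = 1, μ(17) = -1, μ(19) = -1, with μ = 0 on non-squarefree integers. Summing μ(k)/k for k where μ(k) ≠ 0 gives -81988/1616615 ≈ -0.0507. (PNT ⟺ this sum → 0 as n → ∞.)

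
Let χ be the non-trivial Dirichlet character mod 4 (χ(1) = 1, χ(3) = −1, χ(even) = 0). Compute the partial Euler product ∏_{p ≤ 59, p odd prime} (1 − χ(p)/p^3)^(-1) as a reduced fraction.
∏ = 33892950142980005397598438491456695728452775811/34979163586504081013297614880240795412263337984

The odd primes p ≤ 59 are [3, 5, 7, 11, 13, 17, 19, 23, 29, 31, 37, 41, 43, 47, 53, 59]. For each, χ(p) = 1 if p ≡ 1 mod 4, χ(p) = −1 if p ≡ 3 mod 4. Taking (1 − χ(p)/p^3)^(-1) = p^3/(p^3 − χ(p)): (1 − (-1)/3^3)^(-1) · (1 − (1)/5^3)^(-1) · (1 − (-1)/7^3)^(-1) · (1 − (-1)/11^3)^(-1) · (1 − (1)/13^3)^(-1) · (1 − (1)/17^3)^(-1) · (1 − (-1)/19^3)^(-1) · (1 − (-1)/23^3)^(-1) · (1 − (1)/29^3)^(-1) · (1 − (-1)/31^3)^(-1) · (1 − (1)/37^3)^(-1) · (1 − (1)/41^3)^(-1) · (1 − (-1)/43^3)^(-1) · (1 − (-1)/47^3)^(-1) · (1 − (1)/53^3)^(-1) · (1 − (-1)/59^3)^(-1) = 33892950142980005397598438491456695728452775811/34979163586504081013297614880240795412263337984.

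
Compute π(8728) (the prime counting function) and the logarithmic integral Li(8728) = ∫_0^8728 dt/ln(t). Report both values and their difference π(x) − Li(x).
π(8728) = 1087;  Li(8728) ≈ 1107.02;  π(x) − Li(x) ≈ -20.02.

Direct count of primes ≤ 8728 gives π(8728) = 1087. Numerical evaluation of the logarithmic integral gives Li(8728) ≈ 1107.02. The difference π(x) − Li(x) ≈ -20.02 is typically negative for small/moderate x (Li(x) overestimates), though Littlewood's theorem shows this sign changes infinitely often.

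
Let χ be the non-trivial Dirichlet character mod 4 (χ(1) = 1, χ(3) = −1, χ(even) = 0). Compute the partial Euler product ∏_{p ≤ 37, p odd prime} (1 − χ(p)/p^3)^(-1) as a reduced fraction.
∏ = 23039676015771696171729025/23777920687809392849977344

The odd primes p ≤ 37 are [3, 5, 7, 11, 13, 17, 19, 23, 29, 31, 37]. For each, χ(p) = 1 if p ≡ 1 mod 4, χ(p) = −1 if p ≡ 3 mod 4. Taking (1 − χ(p)/p^3)^(-1) = p^3/(p^3 − χ(p)): (1 − (-1)/3^3)^(-1) · (1 − (1)/5^3)^(-1) · (1 − (-1)/7^3)^(-1) · (1 − (-1)/11^3)^(-1) · (1 − (1)/13^3)^(-1) · (1 − (1)/17^3)^(-1) · (1 − (-1)/19^3)^(-1) · (1 − (-1)/23^3)^(-1) · (1 − (1)/29^3)^(-1) · (1 − (-1)/31^3)^(-1) · (1 − (1)/37^3)^(-1) = 23039676015771696171729025/23777920687809392849977344.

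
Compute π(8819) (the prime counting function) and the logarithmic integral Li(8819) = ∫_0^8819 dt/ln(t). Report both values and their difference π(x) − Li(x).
π(8819) = 1098;  Li(8819) ≈ 1117.05;  π(x) − Li(x) ≈ -19.05.

Direct count of primes ≤ 8819 gives π(8819) = 1098. Numerical evaluation of the logarithmic integral gives Li(8819) ≈ 1117.05. The difference π(x) − Li(x) ≈ -19.05 is typically negative for small/moderate x (Li(x) overestimates), though Littlewood's theorem shows this sign changes infinitely often.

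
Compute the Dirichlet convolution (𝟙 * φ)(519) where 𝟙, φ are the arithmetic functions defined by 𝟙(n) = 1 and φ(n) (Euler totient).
(𝟙 * φ)(519) = 519

Divisors of 519: [1, 3, 173, 519]. For each d | 519:
  d = 1: 𝟙(1) · φ(519/1) = 1 · 344 = 344
  d = 3: 𝟙(3) · φ(519/3) = 1 · 172 = 172
  d = 173: 𝟙(173) · φ(519/173) = 1 · 2 = 2
  d = 519: 𝟙(519) · φ(519/519) = 1 · 1 = 1
Summing: (𝟙 * φ)(519) = 344 + 172 + 2 + 1 = 519.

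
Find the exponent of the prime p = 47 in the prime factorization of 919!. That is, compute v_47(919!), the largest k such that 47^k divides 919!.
v_47(919!) = 19

Legendre's formula: v_p(n!) = Σ_{k ≥ 1} ⌊n / p^k⌋. For p = 47, n = 919, the terms are:
  ⌊919/47^1⌋ = ⌊919/47⌋ = 19
(the next term ⌊919/47^2⌋ = 0, terminating the sum). Summing: v_47(919!) = 19 = 19.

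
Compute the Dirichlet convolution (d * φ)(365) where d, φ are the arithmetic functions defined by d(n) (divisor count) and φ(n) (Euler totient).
(d * φ)(365) = 444

Divisors of 365: [1, 5, 73, 365]. For each d | 365:
  d = 1: d(1) · φ(365/1) = 1 · 288 = 288
  d = 5: d(5) · φ(365/5) = 2 · 72 = 144
  d = 73: d(73) · φ(365/73) = 2 · 4 = 8
  d = 365: d(365) · φ(365/365) = 4 · 1 = 4
Summing: (d * φ)(365) = 288 + 144 + 8 + 4 = 444.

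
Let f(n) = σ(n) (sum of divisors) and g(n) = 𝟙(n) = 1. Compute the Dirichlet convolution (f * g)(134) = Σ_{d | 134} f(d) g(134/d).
(σ * 𝟙)(134) = 276

Divisors of 134: [1, 2, 67, 134]. For each d | 134:
  d = 1: σ(1) · 𝟙(134/1) = 1 · 1 = 1
  d = 2: σ(2) · 𝟙(134/2) = 3 · 1 = 3
  d = 67: σ(67) · 𝟙(134/67) = 68 · 1 = 68
  d = 134: σ(134) · 𝟙(134/134) = 204 · 1 = 204
Summing: (σ * 𝟙)(134) = 1 + 3 + 68 + 204 = 276.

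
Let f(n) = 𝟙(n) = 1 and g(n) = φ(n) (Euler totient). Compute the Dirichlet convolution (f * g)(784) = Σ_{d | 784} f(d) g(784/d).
(𝟙 * φ)(784) = 784

Divisors of 784: [1, 2, 4, 7, 8, 14, 16, 28, 49, 56, 98, 112, 196, 392, 784]. For each d | 784:
  d = 1: 𝟙(1) · φ(784/1) = 1 · 336 = 336
  d = 2: 𝟙(2) · φ(784/2) = 1 · 168 = 168
  d = 4: 𝟙(4) · φ(784/4) = 1 · 84 = 84
  d = 7: 𝟙(7) · φ(784/7) = 1 · 48 = 48
  d = 8: 𝟙(8) · φ(784/8) = 1 · 42 = 42
  d = 14: 𝟙(14) · φ(784/14) = 1 · 24 = 24
  d = 16: 𝟙(16) · φ(784/16) = 1 · 42 = 42
  d = 28: 𝟙(28) · φ(784/28) = 1 · 12 = 12
  d = 49: 𝟙(49) · φ(784/49) = 1 · 8 = 8
  d = 56: 𝟙(56) · φ(784/56) = 1 · 6 = 6
  d = 98: 𝟙(98) · φ(784/98) = 1 · 4 = 4
  d = 112: 𝟙(112) · φ(784/112) = 1 · 6 = 6
  d = 196: 𝟙(196) · φ(784/196) = 1 · 2 = 2
  d = 392: 𝟙(392) · φ(784/392) = 1 · 1 = 1
  d = 784: 𝟙(784) · φ(784/784) = 1 · 1 = 1
Summing: (𝟙 * φ)(784) = 336 + 168 + 84 + 48 + 42 + 24 + 42 + 12 + 8 + 6 + 4 + 6 + 2 + 1 + 1 = 784.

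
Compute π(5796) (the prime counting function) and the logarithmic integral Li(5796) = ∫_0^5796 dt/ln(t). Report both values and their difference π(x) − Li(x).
π(5796) = 760;  Li(5796) ≈ 776.92;  π(x) − Li(x) ≈ -16.92.

Direct count of primes ≤ 5796 gives π(5796) = 760. Numerical evaluation of the logarithmic integral gives Li(5796) ≈ 776.92. The difference π(x) − Li(x) ≈ -16.92 is typically negative for small/moderate x (Li(x) overestimates), though Littlewood's theorem shows this sign changes infinitely often.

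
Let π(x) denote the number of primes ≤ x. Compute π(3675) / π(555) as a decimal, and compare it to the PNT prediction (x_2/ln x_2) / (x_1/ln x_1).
π(3675)/π(555) = 513/101 ≈ 5.0792;  PNT prediction ≈ 5.0969.

π(555) = 101 and π(3675) = 513, so π(3675)/π(555) ≈ 5.0792. The PNT-predicted ratio is (3675/ln(3675)) / (555/ln(555)) ≈ 5.0969. The two agree to within a few percent, as expected.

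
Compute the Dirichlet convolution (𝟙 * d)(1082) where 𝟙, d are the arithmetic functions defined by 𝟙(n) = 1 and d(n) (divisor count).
(𝟙 * d)(1082) = 9

Divisors of 1082: [1, 2, 541, 1082]. For each d | 1082:
  d = 1: 𝟙(1) · d(1082/1) = 1 · 4 = 4
  d = 2: 𝟙(2) · d(1082/2) = 1 · 2 = 2
  d = 541: 𝟙(541) · d(1082/541) = 1 · 2 = 2
  d = 1082: 𝟙(1082) · d(1082/1082) = 1 · 1 = 1
Summing: (𝟙 * d)(1082) = 4 + 2 + 2 + 1 = 9.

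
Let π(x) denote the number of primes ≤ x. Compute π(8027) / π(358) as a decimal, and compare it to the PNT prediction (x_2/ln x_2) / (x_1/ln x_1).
π(8027)/π(358) = 1010/71 ≈ 14.2254;  PNT prediction ≈ 14.6656.

π(358) = 71 and π(8027) = 1010, so π(8027)/π(358) ≈ 14.2254. The PNT-predicted ratio is (8027/ln(8027)) / (358/ln(358)) ≈ 14.6656. The two agree to within a few percent, as expected.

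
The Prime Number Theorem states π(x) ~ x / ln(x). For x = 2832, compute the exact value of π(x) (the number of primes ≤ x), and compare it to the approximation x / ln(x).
π(2832) = 410;  x/ln(x) ≈ 356.28;  relative error ≈ 13.10%.

Directly count primes up to 2832: π(2832) = 410. The PNT approximation gives 2832/ln(2832) ≈ 2832/7.94874 ≈ 356.28. Relative error (π(x) − x/ln(x)) / π(x) ≈ 13.10%; the approximation is known to undercount slightly (Li(x) is a better estimate).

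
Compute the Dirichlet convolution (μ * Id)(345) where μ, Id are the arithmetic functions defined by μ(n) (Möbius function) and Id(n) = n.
(μ * Id)(345) = 176

Divisors of 345: [1, 3, 5, 15, 23, 69, 115, 345]. For each d | 345:
  d = 1: μ(1) · Id(345/1) = 1 · 345 = 345
  d = 3: μ(3) · Id(345/3) = -1 · 115 = -115
  d = 5: μ(5) · Id(345/5) = -1 · 69 = -69
  d = 15: μ(15) · Id(345/15) = 1 · 23 = 23
  d = 23: μ(23) · Id(345/23) = -1 · 15 = -15
  d = 69: μ(69) · Id(345/69) = 1 · 5 = 5
  d = 115: μ(115) · Id(345/115) = 1 · 3 = 3
  d = 345: μ(345) · Id(345/345) = -1 · 1 = -1
Summing: (μ * Id)(345) = 345 + -115 + -69 + 23 + -15 + 5 + 3 + -1 = 176.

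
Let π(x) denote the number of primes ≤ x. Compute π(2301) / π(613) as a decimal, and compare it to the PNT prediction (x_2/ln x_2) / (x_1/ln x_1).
π(2301)/π(613) = 342/112 ≈ 3.0536;  PNT prediction ≈ 3.1123.

π(613) = 112 and π(2301) = 342, so π(2301)/π(613) ≈ 3.0536. The PNT-predicted ratio is (2301/ln(2301)) / (613/ln(613)) ≈ 3.1123. The two agree to within a few percent, as expected.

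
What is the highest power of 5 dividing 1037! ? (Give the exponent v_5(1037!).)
v_5(1037!) = 257

Legendre's formula: v_p(n!) = Σ_{k ≥ 1} ⌊n / p^k⌋. For p = 5, n = 1037, the terms are:
  ⌊1037/5^1⌋ = ⌊1037/5⌋ = 207
  ⌊1037/5^2⌋ = ⌊1037/25⌋ = 41
  ⌊1037/5^3⌋ = ⌊1037/125⌋ = 8
  ⌊1037/5^4⌋ = ⌊1037/625⌋ = 1
(the next term ⌊1037/5^5⌋ = 0, terminating the sum). Summing: v_5(1037!) = 207 + 41 + 8 + 1 = 257.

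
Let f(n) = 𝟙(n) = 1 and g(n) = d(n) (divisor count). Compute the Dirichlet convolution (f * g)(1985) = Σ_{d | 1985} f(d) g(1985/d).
(𝟙 * d)(1985) = 9

Divisors of 1985: [1, 5, 397, 1985]. For each d | 1985:
  d = 1: 𝟙(1) · d(1985/1) = 1 · 4 = 4
  d = 5: 𝟙(5) · d(1985/5) = 1 · 2 = 2
  d = 397: 𝟙(397) · d(1985/397) = 1 · 2 = 2
  d = 1985: 𝟙(1985) · d(1985/1985) = 1 · 1 = 1
Summing: (𝟙 * d)(1985) = 4 + 2 + 2 + 1 = 9.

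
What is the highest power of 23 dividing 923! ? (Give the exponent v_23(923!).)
v_23(923!) = 41

Legendre's formula: v_p(n!) = Σ_{k ≥ 1} ⌊n / p^k⌋. For p = 23, n = 923, the terms are:
  ⌊923/23^1⌋ = ⌊923/23⌋ = 40
  ⌊923/23^2⌋ = ⌊923/529⌋ = 1
(the next term ⌊923/23^3⌋ = 0, terminating the sum). Summing: v_23(923!) = 40 + 1 = 41.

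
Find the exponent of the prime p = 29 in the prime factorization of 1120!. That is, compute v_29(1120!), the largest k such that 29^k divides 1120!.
v_29(1120!) = 39

Legendre's formula: v_p(n!) = Σ_{k ≥ 1} ⌊n / p^k⌋. For p = 29, n = 1120, the terms are:
  ⌊1120/29^1⌋ = ⌊1120/29⌋ = 38
  ⌊1120/29^2⌋ = ⌊1120/841⌋ = 1
(the next term ⌊1120/29^3⌋ = 0, terminating the sum). Summing: v_29(1120!) = 38 + 1 = 39.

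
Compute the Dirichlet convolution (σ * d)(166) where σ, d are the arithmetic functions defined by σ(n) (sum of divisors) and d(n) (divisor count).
(σ * d)(166) = 430

Divisors of 166: [1, 2, 83, 166]. For each d | 166:
  d = 1: σ(1) · d(166/1) = 1 · 4 = 4
  d = 2: σ(2) · d(166/2) = 3 · 2 = 6
  d = 83: σ(83) · d(166/83) = 84 · 2 = 168
  d = 166: σ(166) · d(166/166) = 252 · 1 = 252
Summing: (σ * d)(166) = 4 + 6 + 168 + 252 = 430.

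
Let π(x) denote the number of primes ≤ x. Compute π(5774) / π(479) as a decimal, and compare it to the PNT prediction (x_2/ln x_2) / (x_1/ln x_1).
π(5774)/π(479) = 757/92 ≈ 8.2283;  PNT prediction ≈ 8.5896.

π(479) = 92 and π(5774) = 757, so π(5774)/π(479) ≈ 8.2283. The PNT-predicted ratio is (5774/ln(5774)) / (479/ln(479)) ≈ 8.5896. The two agree to within a few percent, as expected.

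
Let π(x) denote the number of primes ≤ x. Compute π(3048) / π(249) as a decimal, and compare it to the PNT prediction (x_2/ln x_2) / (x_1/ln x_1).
π(3048)/π(249) = 436/53 ≈ 8.2264;  PNT prediction ≈ 8.4190.

π(249) = 53 and π(3048) = 436, so π(3048)/π(249) ≈ 8.2264. The PNT-predicted ratio is (3048/ln(3048)) / (249/ln(249)) ≈ 8.4190. The two agree to within a few percent, as expected.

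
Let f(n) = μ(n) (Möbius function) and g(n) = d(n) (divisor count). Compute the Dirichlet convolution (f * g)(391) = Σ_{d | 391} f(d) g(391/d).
(μ * d)(391) = 1

Divisors of 391: [1, 17, 23, 391]. For each d | 391:
  d = 1: μ(1) · d(391/1) = 1 · 4 = 4
  d = 17: μ(17) · d(391/17) = -1 · 2 = -2
  d = 23: μ(23) · d(391/23) = -1 · 2 = -2
  d = 391: μ(391) · d(391/391) = 1 · 1 = 1
Summing: (μ * d)(391) = 4 + -2 + -2 + 1 = 1.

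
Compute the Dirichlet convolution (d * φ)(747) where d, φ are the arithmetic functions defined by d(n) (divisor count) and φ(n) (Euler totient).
(d * φ)(747) = 1092

Divisors of 747: [1, 3, 9, 83, 249, 747]. For each d | 747:
  d = 1: d(1) · φ(747/1) = 1 · 492 = 492
  d = 3: d(3) · φ(747/3) = 2 · 164 = 328
  d = 9: d(9) · φ(747/9) = 3 · 82 = 246
  d = 83: d(83) · φ(747/83) = 2 · 6 = 12
  d = 249: d(249) · φ(747/249) = 4 · 2 = 8
  d = 747: d(747) · φ(747/747) = 6 · 1 = 6
Summing: (d * φ)(747) = 492 + 328 + 246 + 12 + 8 + 6 = 1092.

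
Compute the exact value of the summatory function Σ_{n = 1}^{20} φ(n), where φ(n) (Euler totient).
Σ_{n ≤ 20} φ(n) = 128

Compute φ(n) for each 1 ≤ n ≤ 20: φ(1) = 1, φ(2) = 1, φ(3) = 2, φ(4) = 2, φ(5) = 4, φ(6) = 2, φ(7) = 6, φ(8) = 4, φ(9) = 6, φ(10) = 4, φ(11) = 10, φ(12) = 4, φ(13) = 12, φ(14) = 6, φ(15) = 8, φ(16) = 8, φ(17) = 16, φ(18) = 6, φ(19) = 18, φ(20) = 8. Summing all 20 values: 128. (Average order: Σ_{n ≤ x} φ(n) ~ (3/π²) x². For x = 20, (3/π²)·20² ≈ 121.59.)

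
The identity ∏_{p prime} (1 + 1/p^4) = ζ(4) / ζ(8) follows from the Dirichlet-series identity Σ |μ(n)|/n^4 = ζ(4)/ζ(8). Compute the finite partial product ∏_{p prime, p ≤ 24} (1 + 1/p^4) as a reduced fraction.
∏ = 577447917650941187656457324944/535704058713408612067696280625

The primes p ≤ 24 are [2, 3, 5, 7, 11, 13, 17, 19, 23]. For each, (1 + 1/p^4) = (p^4 + 1)/p^4. Multiplying these fractions over p ∈ [2, 3, 5, 7, 11, 13, 17, 19, 23] gives 577447917650941187656457324944/535704058713408612067696280625. (In the limit P → ∞ this tends to ζ(4)/ζ(8).)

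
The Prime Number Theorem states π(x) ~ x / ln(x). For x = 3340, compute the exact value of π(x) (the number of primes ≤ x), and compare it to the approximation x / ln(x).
π(3340) = 470;  x/ln(x) ≈ 411.65;  relative error ≈ 12.42%.

Directly count primes up to 3340: π(3340) = 470. The PNT approximation gives 3340/ln(3340) ≈ 3340/8.11373 ≈ 411.65. Relative error (π(x) − x/ln(x)) / π(x) ≈ 12.42%; the approximation is known to undercount slightly (Li(x) is a better estimate).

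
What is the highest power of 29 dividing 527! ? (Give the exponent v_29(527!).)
v_29(527!) = 18

Legendre's formula: v_p(n!) = Σ_{k ≥ 1} ⌊n / p^k⌋. For p = 29, n = 527, the terms are:
  ⌊527/29^1⌋ = ⌊527/29⌋ = 18
(the next term ⌊527/29^2⌋ = 0, terminating the sum). Summing: v_29(527!) = 18 = 18.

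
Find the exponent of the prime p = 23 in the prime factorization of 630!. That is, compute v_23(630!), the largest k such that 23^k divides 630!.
v_23(630!) = 28

Legendre's formula: v_p(n!) = Σ_{k ≥ 1} ⌊n / p^k⌋. For p = 23, n = 630, the terms are:
  ⌊630/23^1⌋ = ⌊630/23⌋ = 27
  ⌊630/23^2⌋ = ⌊630/529⌋ = 1
(the next term ⌊630/23^3⌋ = 0, terminating the sum). Summing: v_23(630!) = 27 + 1 = 28.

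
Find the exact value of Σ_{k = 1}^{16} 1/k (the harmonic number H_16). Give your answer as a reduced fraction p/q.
H_16 = 2436559/720720

Direct summation: H_16 = 1 + 1/2 + ... + 1/16. The least common denominator is lcm(1, ..., 16) = 720720; over this denominator the numerator is 720720 + 360360 + 240240 + 180180 + 144144 + 120120 + 102960 + 90090 + 80080 + 72072 + 65520 + 60060 + 55440 + 51480 + 48048 + 45045 = 2436559, so H_16 = 2436559/720720 (already in lowest terms) ≈ 3.38073. (The PNT-adjacent estimate ln(16) + γ ≈ 3.34980 matches within O(1/n).)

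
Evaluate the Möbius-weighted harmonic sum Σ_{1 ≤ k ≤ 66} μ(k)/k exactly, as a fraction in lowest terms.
Σ μ(k)/k = 316998129951549613081/19548063559901161830545

Values of μ(k) for 1 ≤ k ≤ 66: μ(1) = 1, μ(2) = -1, μ(3) = -1, μ(5) = -1, μ(6) = 1, μ(7) = -1, μ(10) = 1, μ(11) = -1, μ(13) = -1, μ(14) = 1, μ(15) = 1, μ(17) = -1, μ(19) = -1, μ(21) = 1, μ(22) = 1, μ(23) = -1, μ(26) = 1, μ(29) = -1, μ(30) = -1, μ(31) = -1, μ(33) = 1, μ(34) = 1, μ(35) = 1, μ(37) = -1, μ(38) = 1, μ(39) = 1, μ(41) = -1, μ(42) = -1, μ(43) = -1, μ(46) = 1, μ(47) = -1, μ(51) = 1, μ(53) = -1, μ(55) = 1, μ(57) = 1, μ(58) = 1, μ(59) = -1, μ(61) = -1, μ(62) = 1, μ(65) = 1, μ(66) = -1, with μ = 0 on non-squarefree integers. Summing μ(k)/k for k where μ(k) ≠ 0 gives 316998129951549613081/19548063559901161830545 ≈ 0.0162. (PNT ⟺ this sum → 0 as n → ∞.)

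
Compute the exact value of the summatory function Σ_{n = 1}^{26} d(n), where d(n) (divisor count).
Σ_{n ≤ 26} d(n) = 91

Compute d(n) for each 1 ≤ n ≤ 26: d(1) = 1, d(2) = 2, d(3) = 2, d(4) = 3, d(5) = 2, d(6) = 4, d(7) = 2, d(8) = 4, d(9) = 3, d(10) = 4, d(11) = 2, d(12) = 6, d(13) = 2, d(14) = 4, d(15) = 4, d(16) = 5, d(17) = 2, d(18) = 6, d(19) = 2, d(20) = 6, d(21) = 4, d(22) = 4, d(23) = 2, d(24) = 8, d(25) = 3, d(26) = 4. Summing all 26 values: 91. (Dirichlet's divisor formula: Σ_{n ≤ x} d(n) = x ln(x) + (2γ − 1) x + O(√x). For x = 26, the asymptotic estimate is ≈ 88.73.)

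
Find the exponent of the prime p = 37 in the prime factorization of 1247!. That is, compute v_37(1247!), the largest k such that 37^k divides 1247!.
v_37(1247!) = 33

Legendre's formula: v_p(n!) = Σ_{k ≥ 1} ⌊n / p^k⌋. For p = 37, n = 1247, the terms are:
  ⌊1247/37^1⌋ = ⌊1247/37⌋ = 33
(the next term ⌊1247/37^2⌋ = 0, terminating the sum). Summing: v_37(1247!) = 33 = 33.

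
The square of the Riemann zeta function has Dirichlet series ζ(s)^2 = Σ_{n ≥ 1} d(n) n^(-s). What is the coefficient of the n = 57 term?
d(57) = 4

ζ(s)^2 = (Σ 1/m^s)(Σ 1/k^s). The coefficient of 1/n^s in the product is the number of ordered pairs (m, k) with mk = n, which equals d(n). For n = 57, divisors are [1, 3, 19, 57], so d(57) = 4.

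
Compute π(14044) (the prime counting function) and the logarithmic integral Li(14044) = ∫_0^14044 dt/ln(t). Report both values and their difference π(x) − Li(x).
π(14044) = 1656;  Li(14044) ≈ 1676.87;  π(x) − Li(x) ≈ -20.87.

Direct count of primes ≤ 14044 gives π(14044) = 1656. Numerical evaluation of the logarithmic integral gives Li(14044) ≈ 1676.87. The difference π(x) − Li(x) ≈ -20.87 is typically negative for small/moderate x (Li(x) overestimates), though Littlewood's theorem shows this sign changes infinitely often.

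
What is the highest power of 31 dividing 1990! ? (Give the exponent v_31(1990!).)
v_31(1990!) = 66

Legendre's formula: v_p(n!) = Σ_{k ≥ 1} ⌊n / p^k⌋. For p = 31, n = 1990, the terms are:
  ⌊1990/31^1⌋ = ⌊1990/31⌋ = 64
  ⌊1990/31^2⌋ = ⌊1990/961⌋ = 2
(the next term ⌊1990/31^3⌋ = 0, terminating the sum). Summing: v_31(1990!) = 64 + 2 = 66.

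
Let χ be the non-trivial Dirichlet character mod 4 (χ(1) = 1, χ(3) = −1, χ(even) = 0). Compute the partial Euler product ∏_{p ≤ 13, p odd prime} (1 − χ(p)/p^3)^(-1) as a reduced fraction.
∏ = 17910767875/18484721664

The odd primes p ≤ 13 are [3, 5, 7, 11, 13]. For each, χ(p) = 1 if p ≡ 1 mod 4, χ(p) = −1 if p ≡ 3 mod 4. Taking (1 − χ(p)/p^3)^(-1) = p^3/(p^3 − χ(p)): (1 − (-1)/3^3)^(-1) · (1 − (1)/5^3)^(-1) · (1 − (-1)/7^3)^(-1) · (1 − (-1)/11^3)^(-1) · (1 − (1)/13^3)^(-1) = 17910767875/18484721664.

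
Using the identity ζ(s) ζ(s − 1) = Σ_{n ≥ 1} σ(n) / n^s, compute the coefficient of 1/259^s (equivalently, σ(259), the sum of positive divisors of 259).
σ(259) = 304

In the product (Σ m^0/m^s)(Σ k / k^s) = Σ (Σ_{d | n} d) / n^s, the coefficient of 1/n^s is σ(n) = Σ_{d | n} d. For n = 259, divisors are [1, 7, 37, 259]; summing: σ(259) = 304.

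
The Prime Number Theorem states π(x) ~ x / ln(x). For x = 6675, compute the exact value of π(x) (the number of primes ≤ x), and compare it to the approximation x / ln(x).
π(6675) = 860;  x/ln(x) ≈ 758.00;  relative error ≈ 11.86%.

Directly count primes up to 6675: π(6675) = 860. The PNT approximation gives 6675/ln(6675) ≈ 6675/8.80612 ≈ 758.00. Relative error (π(x) − x/ln(x)) / π(x) ≈ 11.86%; the approximation is known to undercount slightly (Li(x) is a better estimate).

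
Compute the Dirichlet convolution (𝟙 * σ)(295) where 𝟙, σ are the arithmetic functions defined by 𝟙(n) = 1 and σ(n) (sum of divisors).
(𝟙 * σ)(295) = 427

Divisors of 295: [1, 5, 59, 295]. For each d | 295:
  d = 1: 𝟙(1) · σ(295/1) = 1 · 360 = 360
  d = 5: 𝟙(5) · σ(295/5) = 1 · 60 = 60
  d = 59: 𝟙(59) · σ(295/59) = 1 · 6 = 6
  d = 295: 𝟙(295) · σ(295/295) = 1 · 1 = 1
Summing: (𝟙 * σ)(295) = 360 + 60 + 6 + 1 = 427.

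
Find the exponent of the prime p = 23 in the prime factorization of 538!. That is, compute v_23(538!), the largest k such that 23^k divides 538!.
v_23(538!) = 24

Legendre's formula: v_p(n!) = Σ_{k ≥ 1} ⌊n / p^k⌋. For p = 23, n = 538, the terms are:
  ⌊538/23^1⌋ = ⌊538/23⌋ = 23
  ⌊538/23^2⌋ = ⌊538/529⌋ = 1
(the next term ⌊538/23^3⌋ = 0, terminating the sum). Summing: v_23(538!) = 23 + 1 = 24.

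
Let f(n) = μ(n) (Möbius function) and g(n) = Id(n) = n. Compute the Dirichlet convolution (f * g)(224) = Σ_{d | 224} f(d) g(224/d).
(μ * Id)(224) = 96

Divisors of 224: [1, 2, 4, 7, 8, 14, 16, 28, 32, 56, 112, 224]. For each d | 224:
  d = 1: μ(1) · Id(224/1) = 1 · 224 = 224
  d = 2: μ(2) · Id(224/2) = -1 · 112 = -112
  d = 4: μ(4) · Id(224/4) = 0 · 56 = 0
  d = 7: μ(7) · Id(224/7) = -1 · 32 = -32
  d = 8: μ(8) · Id(224/8) = 0 · 28 = 0
  d = 14: μ(14) · Id(224/14) = 1 · 16 = 16
  d = 16: μ(16) · Id(224/16) = 0 · 14 = 0
  d = 28: μ(28) · Id(224/28) = 0 · 8 = 0
  d = 32: μ(32) · Id(224/32) = 0 · 7 = 0
  d = 56: μ(56) · Id(224/56) = 0 · 4 = 0
  d = 112: μ(112) · Id(224/112) = 0 · 2 = 0
  d = 224: μ(224) · Id(224/224) = 0 · 1 = 0
Summing: (μ * Id)(224) = 224 + -112 + 0 + -32 + 0 + 16 + 0 + 0 + 0 + 0 + 0 + 0 = 96.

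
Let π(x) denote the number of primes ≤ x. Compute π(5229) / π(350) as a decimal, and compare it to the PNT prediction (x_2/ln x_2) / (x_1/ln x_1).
π(5229)/π(350) = 694/70 ≈ 9.9143;  PNT prediction ≈ 10.2217.

π(350) = 70 and π(5229) = 694, so π(5229)/π(350) ≈ 9.9143. The PNT-predicted ratio is (5229/ln(5229)) / (350/ln(350)) ≈ 10.2217. The two agree to within a few percent, as expected.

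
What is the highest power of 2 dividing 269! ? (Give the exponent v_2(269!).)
v_2(269!) = 265

Legendre's formula: v_p(n!) = Σ_{k ≥ 1} ⌊n / p^k⌋. For p = 2, n = 269, the terms are:
  ⌊269/2^1⌋ = ⌊269/2⌋ = 134
  ⌊269/2^2⌋ = ⌊269/4⌋ = 67
  ⌊269/2^3⌋ = ⌊269/8⌋ = 33
  ⌊269/2^4⌋ = ⌊269/16⌋ = 16
  ⌊269/2^5⌋ = ⌊269/32⌋ = 8
  ⌊269/2^6⌋ = ⌊269/64⌋ = 4
  ⌊269/2^7⌋ = ⌊269/128⌋ = 2
  ⌊269/2^8⌋ = ⌊269/256⌋ = 1
(the next term ⌊269/2^9⌋ = 0, terminating the sum). Summing: v_2(269!) = 134 + 67 + 33 + 16 + 8 + 4 + 2 + 1 = 265.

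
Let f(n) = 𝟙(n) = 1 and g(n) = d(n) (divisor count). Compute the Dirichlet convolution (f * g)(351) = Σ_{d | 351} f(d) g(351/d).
(𝟙 * d)(351) = 30

Divisors of 351: [1, 3, 9, 13, 27, 39, 117, 351]. For each d | 351:
  d = 1: 𝟙(1) · d(351/1) = 1 · 8 = 8
  d = 3: 𝟙(3) · d(351/3) = 1 · 6 = 6
  d = 9: 𝟙(9) · d(351/9) = 1 · 4 = 4
  d = 13: 𝟙(13) · d(351/13) = 1 · 4 = 4
  d = 27: 𝟙(27) · d(351/27) = 1 · 2 = 2
  d = 39: 𝟙(39) · d(351/39) = 1 · 3 = 3
  d = 117: 𝟙(117) · d(351/117) = 1 · 2 = 2
  d = 351: 𝟙(351) · d(351/351) = 1 · 1 = 1
Summing: (𝟙 * d)(351) = 8 + 6 + 4 + 4 + 2 + 3 + 2 + 1 = 30.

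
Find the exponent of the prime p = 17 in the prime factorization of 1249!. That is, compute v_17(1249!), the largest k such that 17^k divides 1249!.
v_17(1249!) = 77

Legendre's formula: v_p(n!) = Σ_{k ≥ 1} ⌊n / p^k⌋. For p = 17, n = 1249, the terms are:
  ⌊1249/17^1⌋ = ⌊1249/17⌋ = 73
  ⌊1249/17^2⌋ = ⌊1249/289⌋ = 4
(the next term ⌊1249/17^3⌋ = 0, terminating the sum). Summing: v_17(1249!) = 73 + 4 = 77.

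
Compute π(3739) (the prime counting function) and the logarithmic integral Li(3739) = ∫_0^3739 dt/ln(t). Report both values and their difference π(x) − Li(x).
π(3739) = 522;  Li(3739) ≈ 533.77;  π(x) − Li(x) ≈ -11.77.

Direct count of primes ≤ 3739 gives π(3739) = 522. Numerical evaluation of the logarithmic integral gives Li(3739) ≈ 533.77. The difference π(x) − Li(x) ≈ -11.77 is typically negative for small/moderate x (Li(x) overestimates), though Littlewood's theorem shows this sign changes infinitely often.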